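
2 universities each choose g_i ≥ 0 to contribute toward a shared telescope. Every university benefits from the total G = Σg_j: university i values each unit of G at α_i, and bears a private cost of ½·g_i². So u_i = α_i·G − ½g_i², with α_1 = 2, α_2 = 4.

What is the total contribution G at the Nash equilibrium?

6

University i's FOC: ∂u_i/∂g_i = α_i − g_i = 0, so g_i* = α_i.
NE contributions = (2, 4); G = 6.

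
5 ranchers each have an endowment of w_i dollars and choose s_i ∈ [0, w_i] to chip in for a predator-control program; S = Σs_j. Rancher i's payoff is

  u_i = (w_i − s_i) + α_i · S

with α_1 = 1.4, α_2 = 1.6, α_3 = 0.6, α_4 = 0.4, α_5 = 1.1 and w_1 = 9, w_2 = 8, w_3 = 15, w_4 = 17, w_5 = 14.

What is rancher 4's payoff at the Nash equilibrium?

29.4

∂u_i/∂s_i = α_i − 1, so rancher i contributes w_i if α_i > 1, else 0.
α_i > 1 for i ∈ {1, 2, 5}; NE contributions (9, 8, 0, 0, 14), S = 31.
u_4 = (17 − 0) + 0.4·31 = 29.4.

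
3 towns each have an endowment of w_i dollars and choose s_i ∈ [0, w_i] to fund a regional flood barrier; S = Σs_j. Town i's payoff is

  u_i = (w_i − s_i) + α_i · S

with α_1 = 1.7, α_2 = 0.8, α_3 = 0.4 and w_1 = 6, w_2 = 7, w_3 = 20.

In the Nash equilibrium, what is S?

6

∂u_i/∂s_i = α_i − 1, so town i contributes w_i if α_i > 1, else 0.
α_i > 1 for i ∈ {1}; NE contributions (6, 0, 0), S = 6.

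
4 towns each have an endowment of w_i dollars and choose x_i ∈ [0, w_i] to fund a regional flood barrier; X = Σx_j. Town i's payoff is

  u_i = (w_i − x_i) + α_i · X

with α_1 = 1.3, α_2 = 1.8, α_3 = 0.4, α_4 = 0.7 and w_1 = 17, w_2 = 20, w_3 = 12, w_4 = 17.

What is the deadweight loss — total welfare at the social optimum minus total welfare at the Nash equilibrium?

∂u_i/∂x_i = α_i − 1, so town i contributes w_i if α_i > 1, else 0.
α_i > 1 for i ∈ {1, 2}; NE contributions (17, 20, 0, 0), X = 37.
W^NE = Σw_i − X^NE + (Σα_i)·X^NE = 66 + 3.2·37 = 184.4.
Planner: ∂(Σu_j)/∂x_i = Σα_j − 1 = 3.2 > 0, so everyone contributes w_i; X^SO = 66, W^SO = 66 + 3.2·66 = 277.2.
Deadweight loss = 92.8.

92.8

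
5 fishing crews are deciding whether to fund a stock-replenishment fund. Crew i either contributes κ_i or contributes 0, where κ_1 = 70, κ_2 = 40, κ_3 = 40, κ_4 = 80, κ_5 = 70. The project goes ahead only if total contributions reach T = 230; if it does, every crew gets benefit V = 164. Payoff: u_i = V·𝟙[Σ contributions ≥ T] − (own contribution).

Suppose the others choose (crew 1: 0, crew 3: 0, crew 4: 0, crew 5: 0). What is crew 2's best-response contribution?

Others' total = 0. Even contributing 40 gives 40 < 230: no benefit either way.
Best response: 0.

0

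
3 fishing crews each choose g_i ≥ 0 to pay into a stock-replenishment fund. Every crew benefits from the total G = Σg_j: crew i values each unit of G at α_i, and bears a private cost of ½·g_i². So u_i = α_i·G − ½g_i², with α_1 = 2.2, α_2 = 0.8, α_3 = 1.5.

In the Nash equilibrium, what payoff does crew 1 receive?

Crew i's FOC: ∂u_i/∂g_i = α_i − g_i = 0, so g_i* = α_i.
NE contributions = (2.2, 0.8, 1.5); G = 4.5.
u_1 = α_1·G − ½·(g_1)² = 2.2·4.5 − ½·2.2² = 7.48.

7.48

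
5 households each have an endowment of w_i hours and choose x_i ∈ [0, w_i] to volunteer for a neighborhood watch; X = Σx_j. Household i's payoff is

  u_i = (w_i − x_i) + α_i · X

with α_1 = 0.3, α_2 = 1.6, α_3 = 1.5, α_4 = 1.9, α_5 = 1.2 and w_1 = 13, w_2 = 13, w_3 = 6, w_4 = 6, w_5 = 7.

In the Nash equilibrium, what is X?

∂u_i/∂x_i = α_i − 1, so household i contributes w_i if α_i > 1, else 0.
α_i > 1 for i ∈ {2, 3, 4, 5}; NE contributions (0, 13, 6, 6, 7), X = 32.

32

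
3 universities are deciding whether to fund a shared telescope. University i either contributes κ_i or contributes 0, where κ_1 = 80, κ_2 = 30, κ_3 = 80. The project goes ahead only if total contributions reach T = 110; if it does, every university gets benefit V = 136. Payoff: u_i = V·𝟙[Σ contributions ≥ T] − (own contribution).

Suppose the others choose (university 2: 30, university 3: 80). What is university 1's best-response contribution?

Others' total = 110 ≥ 110; contributing adds cost 80 for no extra benefit.
Best response: 0.

0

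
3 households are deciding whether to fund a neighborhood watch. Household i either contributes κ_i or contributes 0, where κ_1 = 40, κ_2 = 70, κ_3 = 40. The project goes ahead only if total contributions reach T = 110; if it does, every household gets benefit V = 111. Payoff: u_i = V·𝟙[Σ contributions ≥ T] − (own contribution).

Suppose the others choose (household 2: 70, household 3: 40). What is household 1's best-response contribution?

Others' total = 110 ≥ 110; contributing adds cost 40 for no extra benefit.
Best response: 0.

0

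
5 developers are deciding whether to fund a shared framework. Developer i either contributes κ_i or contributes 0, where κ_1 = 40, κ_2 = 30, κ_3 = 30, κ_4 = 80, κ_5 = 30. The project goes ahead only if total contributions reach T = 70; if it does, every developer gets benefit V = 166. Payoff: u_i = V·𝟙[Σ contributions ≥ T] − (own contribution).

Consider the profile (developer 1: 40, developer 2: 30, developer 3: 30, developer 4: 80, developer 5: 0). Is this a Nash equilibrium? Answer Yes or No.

Total = 180 ≥ 70: provided.
Developer 1 (pledges 40, payoff 126): dropping to 0 → total 140, payoff 166. Profitable deviation.

No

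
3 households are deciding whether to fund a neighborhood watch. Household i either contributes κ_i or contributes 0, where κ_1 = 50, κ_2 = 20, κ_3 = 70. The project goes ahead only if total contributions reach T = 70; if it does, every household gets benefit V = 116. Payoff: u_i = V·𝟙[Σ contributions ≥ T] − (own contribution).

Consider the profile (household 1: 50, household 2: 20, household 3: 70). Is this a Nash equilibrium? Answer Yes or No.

No

Total = 140 ≥ 70: provided.
Household 1 (pledges 50, payoff 66): dropping to 0 → total 90, payoff 116. Profitable deviation.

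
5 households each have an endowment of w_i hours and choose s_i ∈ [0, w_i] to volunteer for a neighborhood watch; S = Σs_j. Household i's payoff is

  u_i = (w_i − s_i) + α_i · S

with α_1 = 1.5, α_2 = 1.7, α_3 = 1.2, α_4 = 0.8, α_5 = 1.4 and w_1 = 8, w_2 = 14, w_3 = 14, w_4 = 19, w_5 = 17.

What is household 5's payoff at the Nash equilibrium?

∂u_i/∂s_i = α_i − 1, so household i contributes w_i if α_i > 1, else 0.
α_i > 1 for i ∈ {1, 2, 3, 5}; NE contributions (8, 14, 14, 0, 17), S = 53.
u_5 = (17 − 17) + 1.4·53 = 74.2.

74.2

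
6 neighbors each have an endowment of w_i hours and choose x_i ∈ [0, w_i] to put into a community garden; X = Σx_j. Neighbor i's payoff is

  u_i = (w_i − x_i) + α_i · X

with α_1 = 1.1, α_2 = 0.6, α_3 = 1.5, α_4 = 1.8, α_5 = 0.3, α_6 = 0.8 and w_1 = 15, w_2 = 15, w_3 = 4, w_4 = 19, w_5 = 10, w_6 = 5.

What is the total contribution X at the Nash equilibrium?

38

∂u_i/∂x_i = α_i − 1, so neighbor i contributes w_i if α_i > 1, else 0.
α_i > 1 for i ∈ {1, 3, 4}; NE contributions (15, 0, 4, 19, 0, 0), X = 38.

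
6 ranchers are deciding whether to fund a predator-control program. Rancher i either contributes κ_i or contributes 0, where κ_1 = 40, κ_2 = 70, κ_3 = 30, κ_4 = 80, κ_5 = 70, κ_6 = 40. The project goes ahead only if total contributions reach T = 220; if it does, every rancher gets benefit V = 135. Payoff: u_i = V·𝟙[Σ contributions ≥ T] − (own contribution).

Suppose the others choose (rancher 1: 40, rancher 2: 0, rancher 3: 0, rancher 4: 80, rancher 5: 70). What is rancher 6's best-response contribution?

Others' total = 190. Contributing 40 brings total to 230 ≥ 220: gain V − κ_6 = 95.
Best response: 40.

40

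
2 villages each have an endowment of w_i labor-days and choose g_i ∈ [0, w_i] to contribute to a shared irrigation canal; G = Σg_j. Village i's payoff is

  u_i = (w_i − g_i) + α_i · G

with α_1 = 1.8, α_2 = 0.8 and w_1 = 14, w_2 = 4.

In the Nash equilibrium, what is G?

14

∂u_i/∂g_i = α_i − 1, so village i contributes w_i if α_i > 1, else 0.
α_i > 1 for i ∈ {1}; NE contributions (14, 0), G = 14.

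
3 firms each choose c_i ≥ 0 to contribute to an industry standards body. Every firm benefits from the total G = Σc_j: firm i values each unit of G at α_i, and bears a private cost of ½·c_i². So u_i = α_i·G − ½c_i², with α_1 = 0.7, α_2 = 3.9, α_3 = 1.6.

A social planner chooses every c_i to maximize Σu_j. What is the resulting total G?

18.6

Planner FOC: ∂(Σu_j)/∂c_i = (Σα_j) − c_i = 0, so c_i^SO = Σα_j = 6.2 for every i; G^SO = 18.6.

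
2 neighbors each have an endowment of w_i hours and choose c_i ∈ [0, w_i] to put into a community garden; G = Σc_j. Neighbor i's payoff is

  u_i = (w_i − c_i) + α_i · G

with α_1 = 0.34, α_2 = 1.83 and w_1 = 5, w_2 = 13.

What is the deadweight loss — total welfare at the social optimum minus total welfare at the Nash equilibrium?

∂u_i/∂c_i = α_i − 1, so neighbor i contributes w_i if α_i > 1, else 0.
α_i > 1 for i ∈ {2}; NE contributions (0, 13), G = 13.
W^NE = Σw_i − G^NE + (Σα_i)·G^NE = 18 + 1.17·13 = 33.21.
Planner: ∂(Σu_j)/∂c_i = Σα_j − 1 = 1.17 > 0, so everyone contributes w_i; G^SO = 18, W^SO = 18 + 1.17·18 = 39.06.
Deadweight loss = 5.85.

5.85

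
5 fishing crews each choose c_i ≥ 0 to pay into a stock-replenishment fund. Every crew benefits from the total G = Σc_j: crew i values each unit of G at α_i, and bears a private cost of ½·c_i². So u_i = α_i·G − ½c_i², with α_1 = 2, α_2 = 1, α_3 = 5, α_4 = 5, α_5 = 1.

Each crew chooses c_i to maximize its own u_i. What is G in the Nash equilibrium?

14

Crew i's FOC: ∂u_i/∂c_i = α_i − c_i = 0, so c_i* = α_i.
NE contributions = (2, 1, 5, 5, 1); G = 14.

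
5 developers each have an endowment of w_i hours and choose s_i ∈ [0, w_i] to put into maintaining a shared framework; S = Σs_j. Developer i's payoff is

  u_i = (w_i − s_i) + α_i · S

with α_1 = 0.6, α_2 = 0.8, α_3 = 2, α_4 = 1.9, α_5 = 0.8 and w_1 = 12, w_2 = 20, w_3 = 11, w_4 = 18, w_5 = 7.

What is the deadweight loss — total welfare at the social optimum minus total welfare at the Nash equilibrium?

∂u_i/∂s_i = α_i − 1, so developer i contributes w_i if α_i > 1, else 0.
α_i > 1 for i ∈ {3, 4}; NE contributions (0, 0, 11, 18, 0), S = 29.
W^NE = Σw_i − S^NE + (Σα_i)·S^NE = 68 + 5.1·29 = 215.9.
Planner: ∂(Σu_j)/∂s_i = Σα_j − 1 = 5.1 > 0, so everyone contributes w_i; S^SO = 68, W^SO = 68 + 5.1·68 = 414.8.
Deadweight loss = 198.9.

198.9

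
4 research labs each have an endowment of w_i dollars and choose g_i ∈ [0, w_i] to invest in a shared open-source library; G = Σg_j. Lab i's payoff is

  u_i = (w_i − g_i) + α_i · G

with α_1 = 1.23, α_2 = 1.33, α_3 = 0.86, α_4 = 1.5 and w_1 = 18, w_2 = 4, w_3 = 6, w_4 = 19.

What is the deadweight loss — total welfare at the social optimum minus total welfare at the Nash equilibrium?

∂u_i/∂g_i = α_i − 1, so lab i contributes w_i if α_i > 1, else 0.
α_i > 1 for i ∈ {1, 2, 4}; NE contributions (18, 4, 0, 19), G = 41.
W^NE = Σw_i − G^NE + (Σα_i)·G^NE = 47 + 3.92·41 = 207.72.
Planner: ∂(Σu_j)/∂g_i = Σα_j − 1 = 3.92 > 0, so everyone contributes w_i; G^SO = 47, W^SO = 47 + 3.92·47 = 231.24.
Deadweight loss = 23.52.

23.52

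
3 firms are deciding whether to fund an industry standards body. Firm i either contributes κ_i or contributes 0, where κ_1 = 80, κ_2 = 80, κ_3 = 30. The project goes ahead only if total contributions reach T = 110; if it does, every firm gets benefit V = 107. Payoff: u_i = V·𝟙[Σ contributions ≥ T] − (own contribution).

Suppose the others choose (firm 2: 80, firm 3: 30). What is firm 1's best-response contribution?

0

Others' total = 110 ≥ 110; contributing adds cost 80 for no extra benefit.
Best response: 0.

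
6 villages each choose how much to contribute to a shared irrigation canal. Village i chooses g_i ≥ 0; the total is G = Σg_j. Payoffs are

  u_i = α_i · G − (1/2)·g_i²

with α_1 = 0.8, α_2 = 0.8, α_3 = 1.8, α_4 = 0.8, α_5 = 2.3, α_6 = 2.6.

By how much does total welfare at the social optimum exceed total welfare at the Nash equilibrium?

Village i's FOC: ∂u_i/∂g_i = α_i − g_i = 0, so g_i* = α_i.
NE contributions = (0.8, 0.8, 1.8, 0.8, 2.3, 2.6); G = 9.1.
W^NE = (Σα)·G − ½Σα_i² = 9.1² − ½·17.21 = 74.205.
Planner sets g_i = Σα_j = 9.1 for every i, so G^SO = 6·9.1 = 54.6.
W^SO = (Σα)·G^SO − ½·6·(Σα)² = (6/2)·9.1² = 248.43.
Deadweight loss = W^SO − W^NE = 174.225.

174.225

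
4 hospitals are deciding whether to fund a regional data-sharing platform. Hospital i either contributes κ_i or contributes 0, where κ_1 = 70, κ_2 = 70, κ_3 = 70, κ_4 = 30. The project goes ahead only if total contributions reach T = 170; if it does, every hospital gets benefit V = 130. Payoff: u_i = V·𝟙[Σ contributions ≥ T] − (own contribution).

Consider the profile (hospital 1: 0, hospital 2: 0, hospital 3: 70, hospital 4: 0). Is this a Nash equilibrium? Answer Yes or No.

No

Total = 70 < 170: not provided.
Hospital 1 (pledges 0, payoff 0): pledging 70 → total 140, payoff -70. No gain.
Hospital 2 (pledges 0, payoff 0): pledging 70 → total 140, payoff -70. No gain.
Hospital 3 (pledges 70, payoff -70): dropping to 0 → total 0, payoff 0. Profitable deviation.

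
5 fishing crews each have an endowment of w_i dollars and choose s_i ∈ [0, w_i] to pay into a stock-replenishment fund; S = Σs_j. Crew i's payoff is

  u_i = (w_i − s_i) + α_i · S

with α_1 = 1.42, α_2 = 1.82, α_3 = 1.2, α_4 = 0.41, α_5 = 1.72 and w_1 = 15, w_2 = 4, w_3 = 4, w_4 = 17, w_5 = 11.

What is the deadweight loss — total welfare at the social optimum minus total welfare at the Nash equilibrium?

∂u_i/∂s_i = α_i − 1, so crew i contributes w_i if α_i > 1, else 0.
α_i > 1 for i ∈ {1, 2, 3, 5}; NE contributions (15, 4, 4, 0, 11), S = 34.
W^NE = Σw_i − S^NE + (Σα_i)·S^NE = 51 + 5.57·34 = 240.38.
Planner: ∂(Σu_j)/∂s_i = Σα_j − 1 = 5.57 > 0, so everyone contributes w_i; S^SO = 51, W^SO = 51 + 5.57·51 = 335.07.
Deadweight loss = 94.69.

94.69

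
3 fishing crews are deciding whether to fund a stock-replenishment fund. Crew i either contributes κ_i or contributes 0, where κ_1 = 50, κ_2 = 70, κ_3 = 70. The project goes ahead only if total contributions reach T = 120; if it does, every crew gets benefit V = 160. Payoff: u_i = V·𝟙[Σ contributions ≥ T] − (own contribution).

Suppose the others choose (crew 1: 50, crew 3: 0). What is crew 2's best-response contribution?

Others' total = 50. Contributing 70 brings total to 120 ≥ 120: gain V − κ_2 = 90.
Best response: 70.

70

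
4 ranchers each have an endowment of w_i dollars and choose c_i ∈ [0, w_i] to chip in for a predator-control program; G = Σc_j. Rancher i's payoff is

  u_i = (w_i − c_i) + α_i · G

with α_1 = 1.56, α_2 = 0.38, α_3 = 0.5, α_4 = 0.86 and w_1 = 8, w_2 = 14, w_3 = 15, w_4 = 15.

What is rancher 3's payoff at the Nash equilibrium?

19

∂u_i/∂c_i = α_i − 1, so rancher i contributes w_i if α_i > 1, else 0.
α_i > 1 for i ∈ {1}; NE contributions (8, 0, 0, 0), G = 8.
u_3 = (15 − 0) + 0.5·8 = 19.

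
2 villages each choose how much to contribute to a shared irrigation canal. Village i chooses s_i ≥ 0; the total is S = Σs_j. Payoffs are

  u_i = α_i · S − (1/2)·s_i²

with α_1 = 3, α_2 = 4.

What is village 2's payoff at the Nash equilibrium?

20

Village i's FOC: ∂u_i/∂s_i = α_i − s_i = 0, so s_i* = α_i.
NE contributions = (3, 4); S = 7.
u_2 = α_2·S − ½·(s_2)² = 4·7 − ½·4² = 20.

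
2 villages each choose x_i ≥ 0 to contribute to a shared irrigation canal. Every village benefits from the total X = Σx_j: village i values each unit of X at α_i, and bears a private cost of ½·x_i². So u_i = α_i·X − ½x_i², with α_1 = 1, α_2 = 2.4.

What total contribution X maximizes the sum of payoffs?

6.8

Planner FOC: ∂(Σu_j)/∂x_i = (Σα_j) − x_i = 0, so x_i^SO = Σα_j = 3.4 for every i; X^SO = 6.8.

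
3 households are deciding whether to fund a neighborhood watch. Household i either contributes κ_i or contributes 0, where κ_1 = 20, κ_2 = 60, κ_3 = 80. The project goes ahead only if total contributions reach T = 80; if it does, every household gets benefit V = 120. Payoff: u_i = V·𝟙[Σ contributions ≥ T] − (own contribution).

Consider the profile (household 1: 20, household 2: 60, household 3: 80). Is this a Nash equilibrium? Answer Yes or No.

Total = 160 ≥ 80: provided.
Household 1 (pledges 20, payoff 100): dropping to 0 → total 140, payoff 120. Profitable deviation.

No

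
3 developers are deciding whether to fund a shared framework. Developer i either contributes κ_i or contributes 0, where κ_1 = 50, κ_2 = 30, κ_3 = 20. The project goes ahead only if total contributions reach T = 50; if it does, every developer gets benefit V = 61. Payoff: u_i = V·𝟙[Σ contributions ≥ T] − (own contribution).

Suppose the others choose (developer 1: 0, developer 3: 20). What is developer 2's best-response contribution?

30

Others' total = 20. Contributing 30 brings total to 50 ≥ 50: gain V − κ_2 = 31.
Best response: 30.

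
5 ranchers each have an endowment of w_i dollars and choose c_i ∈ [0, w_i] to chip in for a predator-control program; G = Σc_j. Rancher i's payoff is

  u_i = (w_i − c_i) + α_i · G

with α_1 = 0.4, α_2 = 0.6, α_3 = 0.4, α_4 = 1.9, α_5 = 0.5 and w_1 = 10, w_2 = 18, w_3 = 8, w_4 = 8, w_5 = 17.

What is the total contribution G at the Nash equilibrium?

8

∂u_i/∂c_i = α_i − 1, so rancher i contributes w_i if α_i > 1, else 0.
α_i > 1 for i ∈ {4}; NE contributions (0, 0, 0, 8, 0), G = 8.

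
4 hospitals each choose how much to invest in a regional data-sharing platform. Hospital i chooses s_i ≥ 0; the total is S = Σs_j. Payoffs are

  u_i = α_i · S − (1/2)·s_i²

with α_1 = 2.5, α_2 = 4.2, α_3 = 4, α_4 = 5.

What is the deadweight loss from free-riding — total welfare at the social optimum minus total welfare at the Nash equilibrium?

278.935

Hospital i's FOC: ∂u_i/∂s_i = α_i − s_i = 0, so s_i* = α_i.
NE contributions = (2.5, 4.2, 4, 5); S = 15.7.
W^NE = (Σα)·S − ½Σα_i² = 15.7² − ½·64.89 = 214.045.
Planner sets s_i = Σα_j = 15.7 for every i, so S^SO = 4·15.7 = 62.8.
W^SO = (Σα)·S^SO − ½·4·(Σα)² = (4/2)·15.7² = 492.98.
Deadweight loss = W^SO − W^NE = 278.935.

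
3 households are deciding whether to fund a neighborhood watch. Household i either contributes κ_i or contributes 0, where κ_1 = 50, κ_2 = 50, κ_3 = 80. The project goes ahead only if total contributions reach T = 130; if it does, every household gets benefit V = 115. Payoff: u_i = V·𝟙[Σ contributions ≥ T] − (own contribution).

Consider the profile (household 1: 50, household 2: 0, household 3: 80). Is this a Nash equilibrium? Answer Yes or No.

Total = 130 ≥ 130: provided.
Household 1 (pledges 50, payoff 65): dropping to 0 → total 80, payoff 0. No gain.
Household 2 (pledges 0, payoff 115): pledging 50 → total 180, payoff 65. No gain.
Household 3 (pledges 80, payoff 35): dropping to 0 → total 50, payoff 0. No gain.

Yes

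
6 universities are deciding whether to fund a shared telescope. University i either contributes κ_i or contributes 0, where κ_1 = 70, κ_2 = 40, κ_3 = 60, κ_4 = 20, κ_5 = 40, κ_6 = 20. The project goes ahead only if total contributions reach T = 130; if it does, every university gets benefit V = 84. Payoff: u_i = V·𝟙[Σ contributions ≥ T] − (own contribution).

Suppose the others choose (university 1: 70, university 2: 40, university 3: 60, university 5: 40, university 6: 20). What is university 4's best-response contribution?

Others' total = 230 ≥ 130; contributing adds cost 20 for no extra benefit.
Best response: 0.

0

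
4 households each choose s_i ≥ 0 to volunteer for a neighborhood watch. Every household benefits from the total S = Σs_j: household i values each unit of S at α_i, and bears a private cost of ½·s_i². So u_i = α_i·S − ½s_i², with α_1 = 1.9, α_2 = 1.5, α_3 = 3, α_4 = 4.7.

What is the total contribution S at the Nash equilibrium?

Household i's FOC: ∂u_i/∂s_i = α_i − s_i = 0, so s_i* = α_i.
NE contributions = (1.9, 1.5, 3, 4.7); S = 11.1.

11.1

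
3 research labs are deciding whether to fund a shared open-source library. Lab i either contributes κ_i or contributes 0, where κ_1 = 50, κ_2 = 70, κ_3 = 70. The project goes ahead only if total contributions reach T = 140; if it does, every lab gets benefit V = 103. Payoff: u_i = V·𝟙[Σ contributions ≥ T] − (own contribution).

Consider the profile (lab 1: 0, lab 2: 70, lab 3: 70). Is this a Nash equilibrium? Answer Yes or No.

Total = 140 ≥ 140: provided.
Lab 1 (pledges 0, payoff 103): pledging 50 → total 190, payoff 53. No gain.
Lab 2 (pledges 70, payoff 33): dropping to 0 → total 70, payoff 0. No gain.
Lab 3 (pledges 70, payoff 33): dropping to 0 → total 70, payoff 0. No gain.

Yes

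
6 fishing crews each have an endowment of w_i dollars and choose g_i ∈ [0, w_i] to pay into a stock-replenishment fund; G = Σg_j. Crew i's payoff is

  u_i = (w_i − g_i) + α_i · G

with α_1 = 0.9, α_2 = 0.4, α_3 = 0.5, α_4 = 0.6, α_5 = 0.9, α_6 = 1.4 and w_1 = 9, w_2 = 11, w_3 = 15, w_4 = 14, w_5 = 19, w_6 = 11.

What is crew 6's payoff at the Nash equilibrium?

15.4

∂u_i/∂g_i = α_i − 1, so crew i contributes w_i if α_i > 1, else 0.
α_i > 1 for i ∈ {6}; NE contributions (0, 0, 0, 0, 0, 11), G = 11.
u_6 = (11 − 11) + 1.4·11 = 15.4.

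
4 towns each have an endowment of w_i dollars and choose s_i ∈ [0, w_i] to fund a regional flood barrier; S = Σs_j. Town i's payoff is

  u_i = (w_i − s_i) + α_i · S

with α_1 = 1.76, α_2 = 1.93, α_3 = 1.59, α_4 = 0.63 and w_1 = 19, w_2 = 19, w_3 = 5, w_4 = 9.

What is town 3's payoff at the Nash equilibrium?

68.37

∂u_i/∂s_i = α_i − 1, so town i contributes w_i if α_i > 1, else 0.
α_i > 1 for i ∈ {1, 2, 3}; NE contributions (19, 19, 5, 0), S = 43.
u_3 = (5 − 5) + 1.59·43 = 68.37.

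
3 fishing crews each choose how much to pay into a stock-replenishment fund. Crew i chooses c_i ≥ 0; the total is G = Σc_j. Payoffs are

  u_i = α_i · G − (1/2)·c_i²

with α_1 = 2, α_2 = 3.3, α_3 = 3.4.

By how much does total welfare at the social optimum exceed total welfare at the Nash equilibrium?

Crew i's FOC: ∂u_i/∂c_i = α_i − c_i = 0, so c_i* = α_i.
NE contributions = (2, 3.3, 3.4); G = 8.7.
W^NE = (Σα)·G − ½Σα_i² = 8.7² − ½·26.45 = 62.465.
Planner sets c_i = Σα_j = 8.7 for every i, so G^SO = 3·8.7 = 26.1.
W^SO = (Σα)·G^SO − ½·3·(Σα)² = (3/2)·8.7² = 113.535.
Deadweight loss = W^SO − W^NE = 51.07.

51.07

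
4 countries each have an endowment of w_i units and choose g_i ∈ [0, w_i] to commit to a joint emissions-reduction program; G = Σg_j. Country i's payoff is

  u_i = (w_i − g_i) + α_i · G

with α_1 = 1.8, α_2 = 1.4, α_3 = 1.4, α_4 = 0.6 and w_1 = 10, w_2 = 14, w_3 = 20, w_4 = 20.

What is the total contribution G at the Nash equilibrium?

∂u_i/∂g_i = α_i − 1, so country i contributes w_i if α_i > 1, else 0.
α_i > 1 for i ∈ {1, 2, 3}; NE contributions (10, 14, 20, 0), G = 44.

44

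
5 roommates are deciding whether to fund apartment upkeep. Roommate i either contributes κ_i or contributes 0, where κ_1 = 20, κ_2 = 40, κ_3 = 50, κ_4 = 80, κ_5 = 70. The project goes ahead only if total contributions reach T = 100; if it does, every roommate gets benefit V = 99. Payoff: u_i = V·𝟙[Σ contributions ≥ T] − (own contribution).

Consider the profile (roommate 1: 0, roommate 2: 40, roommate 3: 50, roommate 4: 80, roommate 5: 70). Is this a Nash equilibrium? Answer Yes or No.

Total = 240 ≥ 100: provided.
Roommate 1 (pledges 0, payoff 99): pledging 20 → total 260, payoff 79. No gain.
Roommate 2 (pledges 40, payoff 59): dropping to 0 → total 200, payoff 99. Profitable deviation.

No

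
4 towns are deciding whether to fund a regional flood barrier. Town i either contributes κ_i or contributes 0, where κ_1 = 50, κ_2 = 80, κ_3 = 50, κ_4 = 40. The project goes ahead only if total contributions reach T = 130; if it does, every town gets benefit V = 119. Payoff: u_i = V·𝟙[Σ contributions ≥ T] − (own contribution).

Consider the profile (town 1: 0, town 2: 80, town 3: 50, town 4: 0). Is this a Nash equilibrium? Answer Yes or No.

Total = 130 ≥ 130: provided.
Town 1 (pledges 0, payoff 119): pledging 50 → total 180, payoff 69. No gain.
Town 2 (pledges 80, payoff 39): dropping to 0 → total 50, payoff 0. No gain.
Town 3 (pledges 50, payoff 69): dropping to 0 → total 80, payoff 0. No gain.
Town 4 (pledges 0, payoff 119): pledging 40 → total 170, payoff 79. No gain.

Yes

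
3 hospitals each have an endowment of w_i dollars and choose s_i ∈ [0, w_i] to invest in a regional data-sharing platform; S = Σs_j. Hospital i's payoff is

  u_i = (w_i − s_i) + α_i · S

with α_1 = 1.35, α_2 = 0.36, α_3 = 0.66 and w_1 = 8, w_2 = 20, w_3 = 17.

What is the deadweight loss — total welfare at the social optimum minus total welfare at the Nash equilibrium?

50.69

∂u_i/∂s_i = α_i − 1, so hospital i contributes w_i if α_i > 1, else 0.
α_i > 1 for i ∈ {1}; NE contributions (8, 0, 0), S = 8.
W^NE = Σw_i − S^NE + (Σα_i)·S^NE = 45 + 1.37·8 = 55.96.
Planner: ∂(Σu_j)/∂s_i = Σα_j − 1 = 1.37 > 0, so everyone contributes w_i; S^SO = 45, W^SO = 45 + 1.37·45 = 106.65.
Deadweight loss = 50.69.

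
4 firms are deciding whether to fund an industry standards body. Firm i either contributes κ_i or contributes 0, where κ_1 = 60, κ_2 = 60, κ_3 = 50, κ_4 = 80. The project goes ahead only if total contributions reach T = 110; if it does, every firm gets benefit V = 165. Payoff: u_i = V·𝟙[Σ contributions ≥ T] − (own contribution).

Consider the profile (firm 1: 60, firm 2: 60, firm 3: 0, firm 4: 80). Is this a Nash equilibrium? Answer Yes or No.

No

Total = 200 ≥ 110: provided.
Firm 1 (pledges 60, payoff 105): dropping to 0 → total 140, payoff 165. Profitable deviation.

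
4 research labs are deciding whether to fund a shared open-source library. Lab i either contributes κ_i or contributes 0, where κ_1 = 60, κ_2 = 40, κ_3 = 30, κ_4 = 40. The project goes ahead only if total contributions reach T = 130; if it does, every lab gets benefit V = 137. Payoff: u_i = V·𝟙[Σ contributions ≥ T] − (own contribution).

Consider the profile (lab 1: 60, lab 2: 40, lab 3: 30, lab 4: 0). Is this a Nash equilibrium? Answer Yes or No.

Total = 130 ≥ 130: provided.
Lab 1 (pledges 60, payoff 77): dropping to 0 → total 70, payoff 0. No gain.
Lab 2 (pledges 40, payoff 97): dropping to 0 → total 90, payoff 0. No gain.
Lab 3 (pledges 30, payoff 107): dropping to 0 → total 100, payoff 0. No gain.
Lab 4 (pledges 0, payoff 137): pledging 40 → total 170, payoff 97. No gain.

Yes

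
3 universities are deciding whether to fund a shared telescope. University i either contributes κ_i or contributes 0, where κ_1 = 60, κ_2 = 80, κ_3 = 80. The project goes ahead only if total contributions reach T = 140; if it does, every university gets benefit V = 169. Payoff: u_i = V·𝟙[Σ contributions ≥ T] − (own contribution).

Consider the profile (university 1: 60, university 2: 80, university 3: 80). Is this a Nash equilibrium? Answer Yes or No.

Total = 220 ≥ 140: provided.
University 1 (pledges 60, payoff 109): dropping to 0 → total 160, payoff 169. Profitable deviation.

No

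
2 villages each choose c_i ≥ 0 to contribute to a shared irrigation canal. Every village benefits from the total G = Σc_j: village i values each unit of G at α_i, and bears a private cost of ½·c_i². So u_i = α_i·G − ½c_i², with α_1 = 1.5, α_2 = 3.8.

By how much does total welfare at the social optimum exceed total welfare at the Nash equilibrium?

Village i's FOC: ∂u_i/∂c_i = α_i − c_i = 0, so c_i* = α_i.
NE contributions = (1.5, 3.8); G = 5.3.
W^NE = (Σα)·G − ½Σα_i² = 5.3² − ½·16.69 = 19.745.
Planner sets c_i = Σα_j = 5.3 for every i, so G^SO = 2·5.3 = 10.6.
W^SO = (Σα)·G^SO − ½·2·(Σα)² = (2/2)·5.3² = 28.09.
Deadweight loss = W^SO − W^NE = 8.345.

8.345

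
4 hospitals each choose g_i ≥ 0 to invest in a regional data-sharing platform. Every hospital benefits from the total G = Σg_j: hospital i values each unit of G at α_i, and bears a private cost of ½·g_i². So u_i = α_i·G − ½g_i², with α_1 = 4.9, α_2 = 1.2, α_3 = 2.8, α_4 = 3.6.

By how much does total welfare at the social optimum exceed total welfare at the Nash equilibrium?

179.375

Hospital i's FOC: ∂u_i/∂g_i = α_i − g_i = 0, so g_i* = α_i.
NE contributions = (4.9, 1.2, 2.8, 3.6); G = 12.5.
W^NE = (Σα)·G − ½Σα_i² = 12.5² − ½·46.25 = 133.125.
Planner sets g_i = Σα_j = 12.5 for every i, so G^SO = 4·12.5 = 50.
W^SO = (Σα)·G^SO − ½·4·(Σα)² = (4/2)·12.5² = 312.5.
Deadweight loss = W^SO − W^NE = 179.375.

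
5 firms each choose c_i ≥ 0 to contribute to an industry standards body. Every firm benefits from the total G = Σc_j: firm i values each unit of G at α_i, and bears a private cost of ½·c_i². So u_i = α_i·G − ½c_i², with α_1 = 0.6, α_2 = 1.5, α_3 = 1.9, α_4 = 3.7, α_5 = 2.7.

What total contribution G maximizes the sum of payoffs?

Planner FOC: ∂(Σu_j)/∂c_i = (Σα_j) − c_i = 0, so c_i^SO = Σα_j = 10.4 for every i; G^SO = 52.

52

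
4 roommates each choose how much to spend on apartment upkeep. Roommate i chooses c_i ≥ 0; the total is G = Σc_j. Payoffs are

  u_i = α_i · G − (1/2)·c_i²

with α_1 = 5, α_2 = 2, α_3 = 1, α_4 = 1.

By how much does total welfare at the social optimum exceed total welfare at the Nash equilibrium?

Roommate i's FOC: ∂u_i/∂c_i = α_i − c_i = 0, so c_i* = α_i.
NE contributions = (5, 2, 1, 1); G = 9.
W^NE = (Σα)·G − ½Σα_i² = 9² − ½·31 = 65.5.
Planner sets c_i = Σα_j = 9 for every i, so G^SO = 4·9 = 36.
W^SO = (Σα)·G^SO − ½·4·(Σα)² = (4/2)·9² = 162.
Deadweight loss = W^SO − W^NE = 96.5.

96.5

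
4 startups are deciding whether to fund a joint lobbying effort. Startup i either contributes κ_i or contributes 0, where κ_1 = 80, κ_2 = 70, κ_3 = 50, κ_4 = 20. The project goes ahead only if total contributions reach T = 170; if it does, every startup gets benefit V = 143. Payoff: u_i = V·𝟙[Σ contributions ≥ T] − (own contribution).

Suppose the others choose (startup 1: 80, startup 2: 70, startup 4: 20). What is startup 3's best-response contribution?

Others' total = 170 ≥ 170; contributing adds cost 50 for no extra benefit.
Best response: 0.

0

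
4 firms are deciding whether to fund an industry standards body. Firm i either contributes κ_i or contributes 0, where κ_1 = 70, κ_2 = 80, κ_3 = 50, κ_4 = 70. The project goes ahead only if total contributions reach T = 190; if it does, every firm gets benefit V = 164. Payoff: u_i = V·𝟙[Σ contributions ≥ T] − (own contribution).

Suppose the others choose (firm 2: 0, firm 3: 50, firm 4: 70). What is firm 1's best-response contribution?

70

Others' total = 120. Contributing 70 brings total to 190 ≥ 190: gain V − κ_1 = 94.
Best response: 70.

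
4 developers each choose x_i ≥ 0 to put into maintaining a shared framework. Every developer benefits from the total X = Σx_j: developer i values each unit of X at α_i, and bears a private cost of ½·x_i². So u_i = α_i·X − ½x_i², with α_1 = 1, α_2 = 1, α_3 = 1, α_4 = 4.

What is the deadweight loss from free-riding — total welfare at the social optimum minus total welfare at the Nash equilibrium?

58.5

Developer i's FOC: ∂u_i/∂x_i = α_i − x_i = 0, so x_i* = α_i.
NE contributions = (1, 1, 1, 4); X = 7.
W^NE = (Σα)·X − ½Σα_i² = 7² − ½·19 = 39.5.
Planner sets x_i = Σα_j = 7 for every i, so X^SO = 4·7 = 28.
W^SO = (Σα)·X^SO − ½·4·(Σα)² = (4/2)·7² = 98.
Deadweight loss = W^SO − W^NE = 58.5.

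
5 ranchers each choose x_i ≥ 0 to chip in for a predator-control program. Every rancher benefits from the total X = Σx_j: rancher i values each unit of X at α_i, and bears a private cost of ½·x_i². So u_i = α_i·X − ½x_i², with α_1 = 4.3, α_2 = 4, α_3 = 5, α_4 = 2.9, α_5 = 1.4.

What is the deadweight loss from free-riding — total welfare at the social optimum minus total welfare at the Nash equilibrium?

499.57

Rancher i's FOC: ∂u_i/∂x_i = α_i − x_i = 0, so x_i* = α_i.
NE contributions = (4.3, 4, 5, 2.9, 1.4); X = 17.6.
W^NE = (Σα)·X − ½Σα_i² = 17.6² − ½·69.86 = 274.83.
Planner sets x_i = Σα_j = 17.6 for every i, so X^SO = 5·17.6 = 88.
W^SO = (Σα)·X^SO − ½·5·(Σα)² = (5/2)·17.6² = 774.4.
Deadweight loss = W^SO − W^NE = 499.57.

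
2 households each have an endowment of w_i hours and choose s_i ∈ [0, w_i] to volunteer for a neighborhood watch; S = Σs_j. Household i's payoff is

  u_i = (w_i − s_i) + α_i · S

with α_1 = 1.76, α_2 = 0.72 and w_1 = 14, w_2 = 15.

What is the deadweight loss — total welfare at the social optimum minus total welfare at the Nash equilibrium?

∂u_i/∂s_i = α_i − 1, so household i contributes w_i if α_i > 1, else 0.
α_i > 1 for i ∈ {1}; NE contributions (14, 0), S = 14.
W^NE = Σw_i − S^NE + (Σα_i)·S^NE = 29 + 1.48·14 = 49.72.
Planner: ∂(Σu_j)/∂s_i = Σα_j − 1 = 1.48 > 0, so everyone contributes w_i; S^SO = 29, W^SO = 29 + 1.48·29 = 71.92.
Deadweight loss = 22.2.

22.2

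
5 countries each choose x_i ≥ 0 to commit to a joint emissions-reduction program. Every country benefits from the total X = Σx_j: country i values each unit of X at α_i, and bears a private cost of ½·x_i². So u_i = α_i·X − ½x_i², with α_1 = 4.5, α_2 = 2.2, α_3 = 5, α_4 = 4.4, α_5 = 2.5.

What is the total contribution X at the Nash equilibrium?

18.6

Country i's FOC: ∂u_i/∂x_i = α_i − x_i = 0, so x_i* = α_i.
NE contributions = (4.5, 2.2, 5, 4.4, 2.5); X = 18.6.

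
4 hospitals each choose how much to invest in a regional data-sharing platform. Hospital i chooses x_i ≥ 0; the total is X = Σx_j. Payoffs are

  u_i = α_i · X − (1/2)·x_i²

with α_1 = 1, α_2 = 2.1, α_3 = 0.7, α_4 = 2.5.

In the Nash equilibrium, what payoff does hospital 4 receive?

12.625

Hospital i's FOC: ∂u_i/∂x_i = α_i − x_i = 0, so x_i* = α_i.
NE contributions = (1, 2.1, 0.7, 2.5); X = 6.3.
u_4 = α_4·X − ½·(x_4)² = 2.5·6.3 − ½·2.5² = 12.625.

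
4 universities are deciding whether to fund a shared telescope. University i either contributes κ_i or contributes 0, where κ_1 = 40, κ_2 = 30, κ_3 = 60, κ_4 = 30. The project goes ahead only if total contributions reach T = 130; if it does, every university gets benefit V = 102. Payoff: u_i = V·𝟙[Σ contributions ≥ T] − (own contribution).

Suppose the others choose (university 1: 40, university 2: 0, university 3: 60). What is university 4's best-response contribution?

30

Others' total = 100. Contributing 30 brings total to 130 ≥ 130: gain V − κ_4 = 72.
Best response: 30.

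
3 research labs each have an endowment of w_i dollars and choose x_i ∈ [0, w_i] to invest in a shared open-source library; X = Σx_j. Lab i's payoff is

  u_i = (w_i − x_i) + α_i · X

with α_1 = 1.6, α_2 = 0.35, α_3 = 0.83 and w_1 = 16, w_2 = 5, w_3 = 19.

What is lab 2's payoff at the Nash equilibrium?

∂u_i/∂x_i = α_i − 1, so lab i contributes w_i if α_i > 1, else 0.
α_i > 1 for i ∈ {1}; NE contributions (16, 0, 0), X = 16.
u_2 = (5 − 0) + 0.35·16 = 10.6.

10.6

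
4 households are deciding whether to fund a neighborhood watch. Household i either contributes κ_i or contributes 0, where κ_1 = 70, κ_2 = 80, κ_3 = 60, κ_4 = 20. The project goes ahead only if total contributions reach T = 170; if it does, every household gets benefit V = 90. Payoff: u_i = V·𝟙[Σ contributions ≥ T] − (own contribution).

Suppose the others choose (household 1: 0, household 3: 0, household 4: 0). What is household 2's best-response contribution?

Others' total = 0. Even contributing 80 gives 80 < 170: no benefit either way.
Best response: 0.

0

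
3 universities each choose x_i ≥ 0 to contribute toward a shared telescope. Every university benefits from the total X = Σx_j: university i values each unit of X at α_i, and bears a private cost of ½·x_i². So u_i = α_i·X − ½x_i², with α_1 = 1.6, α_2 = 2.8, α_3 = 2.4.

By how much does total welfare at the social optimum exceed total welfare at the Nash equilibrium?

31.2

University i's FOC: ∂u_i/∂x_i = α_i − x_i = 0, so x_i* = α_i.
NE contributions = (1.6, 2.8, 2.4); X = 6.8.
W^NE = (Σα)·X − ½Σα_i² = 6.8² − ½·16.16 = 38.16.
Planner sets x_i = Σα_j = 6.8 for every i, so X^SO = 3·6.8 = 20.4.
W^SO = (Σα)·X^SO − ½·3·(Σα)² = (3/2)·6.8² = 69.36.
Deadweight loss = W^SO − W^NE = 31.2.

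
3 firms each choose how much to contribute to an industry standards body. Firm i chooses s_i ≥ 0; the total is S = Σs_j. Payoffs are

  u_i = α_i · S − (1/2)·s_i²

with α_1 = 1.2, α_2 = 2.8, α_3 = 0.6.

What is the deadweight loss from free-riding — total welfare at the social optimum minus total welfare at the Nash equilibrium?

15.4

Firm i's FOC: ∂u_i/∂s_i = α_i − s_i = 0, so s_i* = α_i.
NE contributions = (1.2, 2.8, 0.6); S = 4.6.
W^NE = (Σα)·S − ½Σα_i² = 4.6² − ½·9.64 = 16.34.
Planner sets s_i = Σα_j = 4.6 for every i, so S^SO = 3·4.6 = 13.8.
W^SO = (Σα)·S^SO − ½·3·(Σα)² = (3/2)·4.6² = 31.74.
Deadweight loss = W^SO − W^NE = 15.4.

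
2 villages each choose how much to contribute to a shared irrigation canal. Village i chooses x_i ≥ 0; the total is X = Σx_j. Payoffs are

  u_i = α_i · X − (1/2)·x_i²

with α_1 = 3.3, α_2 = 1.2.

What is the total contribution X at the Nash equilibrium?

4.5

Village i's FOC: ∂u_i/∂x_i = α_i − x_i = 0, so x_i* = α_i.
NE contributions = (3.3, 1.2); X = 4.5.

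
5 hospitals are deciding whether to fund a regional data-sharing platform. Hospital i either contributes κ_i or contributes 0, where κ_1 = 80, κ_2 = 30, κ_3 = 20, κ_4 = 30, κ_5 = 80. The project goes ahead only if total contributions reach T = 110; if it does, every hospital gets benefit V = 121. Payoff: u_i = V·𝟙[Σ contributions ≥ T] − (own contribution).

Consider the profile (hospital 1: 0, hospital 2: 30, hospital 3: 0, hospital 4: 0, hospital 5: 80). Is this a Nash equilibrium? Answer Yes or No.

Total = 110 ≥ 110: provided.
Hospital 1 (pledges 0, payoff 121): pledging 80 → total 190, payoff 41. No gain.
Hospital 2 (pledges 30, payoff 91): dropping to 0 → total 80, payoff 0. No gain.
Hospital 3 (pledges 0, payoff 121): pledging 20 → total 130, payoff 101. No gain.
Hospital 4 (pledges 0, payoff 121): pledging 30 → total 140, payoff 91. No gain.
Hospital 5 (pledges 80, payoff 41): dropping to 0 → total 30, payoff 0. No gain.

Yes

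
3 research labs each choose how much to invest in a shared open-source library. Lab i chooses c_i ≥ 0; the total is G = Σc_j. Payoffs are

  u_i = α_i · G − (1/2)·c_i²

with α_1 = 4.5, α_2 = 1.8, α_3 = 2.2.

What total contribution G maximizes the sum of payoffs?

25.5

Planner FOC: ∂(Σu_j)/∂c_i = (Σα_j) − c_i = 0, so c_i^SO = Σα_j = 8.5 for every i; G^SO = 25.5.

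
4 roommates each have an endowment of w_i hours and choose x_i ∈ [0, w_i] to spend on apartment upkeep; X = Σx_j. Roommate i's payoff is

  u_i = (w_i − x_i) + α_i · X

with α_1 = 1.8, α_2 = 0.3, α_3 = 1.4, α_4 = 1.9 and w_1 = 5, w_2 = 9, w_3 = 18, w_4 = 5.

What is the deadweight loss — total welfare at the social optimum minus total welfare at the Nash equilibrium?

39.6

∂u_i/∂x_i = α_i − 1, so roommate i contributes w_i if α_i > 1, else 0.
α_i > 1 for i ∈ {1, 3, 4}; NE contributions (5, 0, 18, 5), X = 28.
W^NE = Σw_i − X^NE + (Σα_i)·X^NE = 37 + 4.4·28 = 160.2.
Planner: ∂(Σu_j)/∂x_i = Σα_j − 1 = 4.4 > 0, so everyone contributes w_i; X^SO = 37, W^SO = 37 + 4.4·37 = 199.8.
Deadweight loss = 39.6.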